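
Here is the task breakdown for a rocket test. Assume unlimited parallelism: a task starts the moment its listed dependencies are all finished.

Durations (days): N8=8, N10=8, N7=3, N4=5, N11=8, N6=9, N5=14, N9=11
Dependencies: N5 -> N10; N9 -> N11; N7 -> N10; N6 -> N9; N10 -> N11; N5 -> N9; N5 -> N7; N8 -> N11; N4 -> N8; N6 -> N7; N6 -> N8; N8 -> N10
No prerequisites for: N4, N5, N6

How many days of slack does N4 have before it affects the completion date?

4

Critical path: N5→N7→N10→N11 = 14+3+8+8 = 33, so the finish is 33 days.
The longest chain containing N4 totals 29 days.
Float = 33 − 29 = 4.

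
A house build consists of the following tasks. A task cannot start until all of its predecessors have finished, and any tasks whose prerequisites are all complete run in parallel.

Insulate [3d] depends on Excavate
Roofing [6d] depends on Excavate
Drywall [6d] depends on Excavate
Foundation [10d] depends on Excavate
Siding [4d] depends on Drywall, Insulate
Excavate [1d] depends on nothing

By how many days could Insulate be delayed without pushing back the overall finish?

Critical path: Excavate→Foundation = 1+10 = 11, so the finish is 11 days.
Longest path through Insulate: 8 days (earliest finish 4, latest finish 7).
So Insulate can slip 7 − 4 = 3 days.

3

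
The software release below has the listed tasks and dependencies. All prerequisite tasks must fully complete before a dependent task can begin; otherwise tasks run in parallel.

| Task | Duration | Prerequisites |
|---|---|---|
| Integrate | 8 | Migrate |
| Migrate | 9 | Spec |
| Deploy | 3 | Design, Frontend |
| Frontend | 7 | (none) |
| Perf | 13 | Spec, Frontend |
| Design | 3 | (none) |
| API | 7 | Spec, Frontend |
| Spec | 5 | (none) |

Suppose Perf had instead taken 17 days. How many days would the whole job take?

24

As given, the longest chain is Spec→Migrate→Integrate = 5+9+8 = 22, so the finish is 22 days.
Perf has 2 days of float (longest path through it is 20).
The binding chain switches to Frontend→Perf = 7+17 = 24; finish 24 days.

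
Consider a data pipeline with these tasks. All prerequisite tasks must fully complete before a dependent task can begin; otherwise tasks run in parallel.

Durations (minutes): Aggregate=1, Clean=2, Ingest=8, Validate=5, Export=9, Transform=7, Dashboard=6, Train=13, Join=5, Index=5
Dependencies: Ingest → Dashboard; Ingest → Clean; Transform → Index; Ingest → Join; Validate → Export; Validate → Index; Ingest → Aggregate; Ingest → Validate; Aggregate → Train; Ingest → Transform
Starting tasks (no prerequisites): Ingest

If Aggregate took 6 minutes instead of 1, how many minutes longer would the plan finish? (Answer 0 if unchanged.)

5

Baseline: Ingest→Aggregate→Train = 8+1+13 = 22 → 22 minutes.
Aggregate is on the critical path; changing it to 6 makes that path 27 minutes.
No other chain overtakes it, so the finish is 27 minutes.
Change in finish: 27 − 22 = +5 minutes.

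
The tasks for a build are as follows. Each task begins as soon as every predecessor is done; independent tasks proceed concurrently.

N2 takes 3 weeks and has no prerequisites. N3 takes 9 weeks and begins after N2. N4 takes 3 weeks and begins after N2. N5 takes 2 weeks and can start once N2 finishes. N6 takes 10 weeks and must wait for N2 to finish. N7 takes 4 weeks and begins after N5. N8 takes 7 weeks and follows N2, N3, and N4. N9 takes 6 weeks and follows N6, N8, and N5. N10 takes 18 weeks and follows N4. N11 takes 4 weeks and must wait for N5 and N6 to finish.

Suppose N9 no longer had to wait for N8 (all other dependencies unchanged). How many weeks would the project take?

24

Original critical path: N2→N3→N8→N9 = 3+9+7+6 = 25 ⇒ 25 weeks.
Without N8→N9, N9's earliest start moves from 19 to 13.
The longest chain is now N2→N4→N10 = 3+3+18 = 24, so the project takes 24 weeks.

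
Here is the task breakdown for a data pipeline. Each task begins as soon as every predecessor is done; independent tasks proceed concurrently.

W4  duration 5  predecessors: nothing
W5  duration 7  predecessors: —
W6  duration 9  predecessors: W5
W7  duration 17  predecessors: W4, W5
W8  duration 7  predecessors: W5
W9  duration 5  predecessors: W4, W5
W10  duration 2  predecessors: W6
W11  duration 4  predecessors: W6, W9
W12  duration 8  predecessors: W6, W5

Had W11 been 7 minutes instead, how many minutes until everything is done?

24

The binding path is W5→W6→W12 = 7+9+8 = 24; finish at 24 minutes.
W11 is off the critical path — its longest chain is 20 minutes, giving 4 of slack.
That remains the longest chain; total 24 minutes.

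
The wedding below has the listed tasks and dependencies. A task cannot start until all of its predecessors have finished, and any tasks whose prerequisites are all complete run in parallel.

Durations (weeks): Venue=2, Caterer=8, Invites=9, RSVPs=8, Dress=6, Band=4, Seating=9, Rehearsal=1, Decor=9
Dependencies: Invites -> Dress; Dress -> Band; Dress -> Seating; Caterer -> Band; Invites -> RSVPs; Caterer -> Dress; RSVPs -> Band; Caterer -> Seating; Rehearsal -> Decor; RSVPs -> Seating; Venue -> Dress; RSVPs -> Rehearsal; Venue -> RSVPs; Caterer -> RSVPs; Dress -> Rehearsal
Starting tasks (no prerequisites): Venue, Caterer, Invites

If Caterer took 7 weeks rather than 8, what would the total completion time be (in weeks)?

27

Baseline: Invites→RSVPs→Rehearsal→Decor = 9+8+1+9 = 27 → 27 weeks.
Caterer is off the critical path — its longest chain is 26 weeks, giving 1 of slack.
No other chain overtakes it, so the finish is 27 weeks.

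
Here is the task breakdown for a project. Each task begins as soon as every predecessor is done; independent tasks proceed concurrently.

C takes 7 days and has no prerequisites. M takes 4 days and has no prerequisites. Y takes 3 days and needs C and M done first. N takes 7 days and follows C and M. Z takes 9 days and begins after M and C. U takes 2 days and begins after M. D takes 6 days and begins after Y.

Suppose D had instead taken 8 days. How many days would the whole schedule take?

Actual critical path: C→Y→D = 7+3+6 = 16 ⇒ 16 days.
D lies on that path, so at 8 days the path becomes 18 days.
No other chain overtakes it, so the finish is 18 days.

18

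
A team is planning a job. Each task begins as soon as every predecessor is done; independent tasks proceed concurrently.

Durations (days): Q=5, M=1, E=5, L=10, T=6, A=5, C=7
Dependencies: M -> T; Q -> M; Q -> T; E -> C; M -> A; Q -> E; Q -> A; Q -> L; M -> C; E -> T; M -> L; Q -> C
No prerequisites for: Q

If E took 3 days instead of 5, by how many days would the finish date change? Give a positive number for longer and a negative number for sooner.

-1

Actual critical path: Q→E→C = 5+5+7 = 17 ⇒ 17 days.
E is on the critical path; changing it to 3 makes that path 15 days.
The binding chain switches to Q→M→L = 5+1+10 = 16; finish 16 days.
Change in finish: 16 − 17 = -1 days.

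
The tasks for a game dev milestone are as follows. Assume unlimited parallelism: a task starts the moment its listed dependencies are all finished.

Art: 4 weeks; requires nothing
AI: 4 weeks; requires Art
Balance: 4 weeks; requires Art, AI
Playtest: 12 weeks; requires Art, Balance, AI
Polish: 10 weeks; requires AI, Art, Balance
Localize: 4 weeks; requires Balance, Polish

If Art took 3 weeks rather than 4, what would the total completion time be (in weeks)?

The binding path is Art→AI→Balance→Polish→Localize = 4+4+4+10+4 = 26; finish at 26 weeks.
Since Art is critical, the -1 change carries straight to that chain (now 25 weeks).
That remains the longest chain; total 25 weeks.

25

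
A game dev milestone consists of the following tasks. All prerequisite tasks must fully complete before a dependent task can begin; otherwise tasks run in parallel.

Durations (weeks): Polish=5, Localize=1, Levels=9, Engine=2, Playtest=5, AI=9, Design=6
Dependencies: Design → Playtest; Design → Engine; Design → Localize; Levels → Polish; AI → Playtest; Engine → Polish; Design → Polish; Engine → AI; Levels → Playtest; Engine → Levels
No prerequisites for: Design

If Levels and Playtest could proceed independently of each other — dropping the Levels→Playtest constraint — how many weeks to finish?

22

Before: longest chain Design→Engine→Levels→Playtest = 6+2+9+5 = 22, finish 22.
Dropping Levels→Playtest doesn't change Playtest's earliest start (17); another predecessor still binds.
The longest chain is now Design→Engine→Levels→Polish = 6+2+9+5 = 22, so the game dev milestone takes 22 weeks.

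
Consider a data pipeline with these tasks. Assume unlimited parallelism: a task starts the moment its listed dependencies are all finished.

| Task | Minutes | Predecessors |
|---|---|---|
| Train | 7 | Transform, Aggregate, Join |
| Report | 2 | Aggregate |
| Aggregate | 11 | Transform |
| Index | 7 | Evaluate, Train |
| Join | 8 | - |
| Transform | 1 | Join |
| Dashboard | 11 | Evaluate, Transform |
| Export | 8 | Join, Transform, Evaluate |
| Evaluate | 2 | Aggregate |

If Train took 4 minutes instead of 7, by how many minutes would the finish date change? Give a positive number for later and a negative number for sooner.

Baseline: Join→Transform→Aggregate→Train→Index = 8+1+11+7+7 = 34 → 34 minutes.
Since Train is critical, the -3 change carries straight to that chain (now 31 minutes).
New critical path: Join→Transform→Aggregate→Evaluate→Dashboard = 8+1+11+2+11 = 33 ⇒ 33 minutes.
Change in finish: 33 − 34 = -1 minutes.

-1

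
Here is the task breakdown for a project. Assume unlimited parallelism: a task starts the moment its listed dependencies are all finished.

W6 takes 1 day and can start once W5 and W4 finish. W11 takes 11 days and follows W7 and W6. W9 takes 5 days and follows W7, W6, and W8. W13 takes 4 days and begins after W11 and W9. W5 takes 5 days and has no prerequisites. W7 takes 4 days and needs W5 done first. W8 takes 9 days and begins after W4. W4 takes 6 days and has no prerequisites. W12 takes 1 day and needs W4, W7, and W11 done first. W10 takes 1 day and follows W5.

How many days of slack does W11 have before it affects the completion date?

W4→W8→W9→W13 = 6+9+5+4 = 24 sets the makespan at 24 days.
W11 finishes as early as 20 and must finish by 20.
So W11 can slip 20 − 20 = 0 days.

0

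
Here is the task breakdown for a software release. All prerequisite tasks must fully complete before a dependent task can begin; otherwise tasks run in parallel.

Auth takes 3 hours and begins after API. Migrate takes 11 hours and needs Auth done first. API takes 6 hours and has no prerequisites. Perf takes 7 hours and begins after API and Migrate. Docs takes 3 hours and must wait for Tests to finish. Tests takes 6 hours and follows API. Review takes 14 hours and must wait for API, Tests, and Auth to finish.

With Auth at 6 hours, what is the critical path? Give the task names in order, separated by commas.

API, Auth, Migrate, Perf

As given, the longest chain is API→Auth→Migrate→Perf = 6+3+11+7 = 27, so the finish is 27 hours.
Auth is on the critical path; changing it to 6 makes that path 30 hours.
That remains the longest chain; total 30 hours.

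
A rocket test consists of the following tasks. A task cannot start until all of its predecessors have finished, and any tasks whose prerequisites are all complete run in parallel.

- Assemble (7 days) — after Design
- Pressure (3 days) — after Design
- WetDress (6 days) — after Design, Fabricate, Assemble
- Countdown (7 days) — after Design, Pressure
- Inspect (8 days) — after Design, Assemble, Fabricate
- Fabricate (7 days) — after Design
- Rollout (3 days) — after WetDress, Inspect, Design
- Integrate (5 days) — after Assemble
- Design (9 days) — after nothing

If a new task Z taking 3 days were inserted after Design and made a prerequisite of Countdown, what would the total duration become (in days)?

Originally the rocket test takes 27 days.
With Z inserted, Countdown now waits for max(Design, Pressure, Z).
New critical path: Design→Fabricate→Inspect→Rollout = 9+7+8+3 = 27 ⇒ 27 days.

27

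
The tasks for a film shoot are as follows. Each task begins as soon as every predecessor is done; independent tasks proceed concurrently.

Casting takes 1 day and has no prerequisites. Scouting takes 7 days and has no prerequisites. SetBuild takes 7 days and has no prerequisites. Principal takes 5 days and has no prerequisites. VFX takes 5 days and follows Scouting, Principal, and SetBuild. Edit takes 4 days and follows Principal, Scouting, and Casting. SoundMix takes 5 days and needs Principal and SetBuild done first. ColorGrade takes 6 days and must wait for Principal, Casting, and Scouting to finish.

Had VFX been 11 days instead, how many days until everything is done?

Actual critical path: Scouting→ColorGrade = 7+6 = 13 ⇒ 13 days.
VFX has 1 day of float (longest path through it is 12).
The binding chain switches to Scouting→VFX = 7+11 = 18; finish 18 days.

18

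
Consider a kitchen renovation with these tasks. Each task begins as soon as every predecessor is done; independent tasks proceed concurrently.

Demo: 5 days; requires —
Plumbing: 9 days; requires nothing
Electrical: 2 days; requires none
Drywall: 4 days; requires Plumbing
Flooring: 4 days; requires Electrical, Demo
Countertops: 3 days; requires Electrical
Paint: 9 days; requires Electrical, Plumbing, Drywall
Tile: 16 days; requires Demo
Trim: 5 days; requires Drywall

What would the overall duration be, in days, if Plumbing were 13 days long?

The binding path is Plumbing→Drywall→Paint = 9+4+9 = 22; finish at 22 days.
Plumbing is on the critical path; changing it to 13 makes that path 26 days.
No other chain overtakes it, so the finish is 26 days.

26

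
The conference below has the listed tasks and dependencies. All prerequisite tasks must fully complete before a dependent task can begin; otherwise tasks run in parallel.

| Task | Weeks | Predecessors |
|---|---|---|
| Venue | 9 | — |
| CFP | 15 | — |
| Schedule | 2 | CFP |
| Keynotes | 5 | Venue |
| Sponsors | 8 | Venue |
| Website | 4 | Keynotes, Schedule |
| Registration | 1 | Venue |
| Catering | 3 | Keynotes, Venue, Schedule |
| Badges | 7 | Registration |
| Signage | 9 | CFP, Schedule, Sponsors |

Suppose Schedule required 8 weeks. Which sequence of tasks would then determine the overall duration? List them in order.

CFP, Schedule, Signage

Critical path before the change: CFP→Schedule→Signage = 15+2+9 = 26 giving 26 weeks.
Schedule is on the critical path; changing it to 8 makes that path 32 weeks.
The critical path is still CFP→Schedule→Signage; finish is now 32 weeks.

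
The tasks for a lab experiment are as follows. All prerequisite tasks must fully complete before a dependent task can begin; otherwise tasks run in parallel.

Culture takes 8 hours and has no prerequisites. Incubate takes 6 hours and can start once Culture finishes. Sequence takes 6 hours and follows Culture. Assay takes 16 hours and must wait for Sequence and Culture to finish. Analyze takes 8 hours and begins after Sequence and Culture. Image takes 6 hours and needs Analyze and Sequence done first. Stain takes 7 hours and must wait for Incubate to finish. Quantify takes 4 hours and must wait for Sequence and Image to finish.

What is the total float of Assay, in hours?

Critical path: Culture→Sequence→Analyze→Image→Quantify = 8+6+8+6+4 = 32, so the finish is 32 hours.
Assay finishes as early as 30 and must finish by 32.
Slack of Assay = 16 − 14 = 2 hours.

2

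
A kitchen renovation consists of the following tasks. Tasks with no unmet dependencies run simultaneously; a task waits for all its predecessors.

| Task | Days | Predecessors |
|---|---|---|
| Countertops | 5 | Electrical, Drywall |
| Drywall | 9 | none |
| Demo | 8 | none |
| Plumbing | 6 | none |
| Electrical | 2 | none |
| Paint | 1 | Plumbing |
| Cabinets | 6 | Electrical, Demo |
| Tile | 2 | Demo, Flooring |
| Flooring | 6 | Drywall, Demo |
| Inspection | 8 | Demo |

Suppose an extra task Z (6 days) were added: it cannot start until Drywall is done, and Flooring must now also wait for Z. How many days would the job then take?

Originally the job takes 17 days.
With Z inserted, Flooring now waits for max(Drywall, Demo, Z).
New critical path: Drywall→Z→Flooring→Tile = 9+6+6+2 = 23 ⇒ 23 days.

23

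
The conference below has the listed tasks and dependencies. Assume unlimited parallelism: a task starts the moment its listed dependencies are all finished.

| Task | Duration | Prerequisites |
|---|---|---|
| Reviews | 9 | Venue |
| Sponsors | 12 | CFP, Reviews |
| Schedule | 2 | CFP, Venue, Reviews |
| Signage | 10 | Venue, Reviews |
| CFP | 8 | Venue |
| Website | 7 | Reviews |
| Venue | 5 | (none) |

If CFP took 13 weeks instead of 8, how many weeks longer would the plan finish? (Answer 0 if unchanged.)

Actual critical path: Venue→Reviews→Sponsors = 5+9+12 = 26 ⇒ 26 weeks.
CFP has 1 week of float (longest path through it is 25).
The binding chain switches to Venue→CFP→Sponsors = 5+13+12 = 30; finish 30 weeks.
Change in finish: 30 − 26 = +4 weeks.

4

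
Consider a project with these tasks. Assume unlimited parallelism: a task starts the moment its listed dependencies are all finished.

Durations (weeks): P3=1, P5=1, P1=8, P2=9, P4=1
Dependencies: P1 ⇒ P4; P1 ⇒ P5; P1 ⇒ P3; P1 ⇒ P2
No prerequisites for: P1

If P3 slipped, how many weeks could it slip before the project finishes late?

P1→P2 = 8+9 = 17 sets the makespan at 17 weeks.
P3 finishes as early as 9 and must finish by 17.
Slack of P3 = 16 − 8 = 8 weeks.

8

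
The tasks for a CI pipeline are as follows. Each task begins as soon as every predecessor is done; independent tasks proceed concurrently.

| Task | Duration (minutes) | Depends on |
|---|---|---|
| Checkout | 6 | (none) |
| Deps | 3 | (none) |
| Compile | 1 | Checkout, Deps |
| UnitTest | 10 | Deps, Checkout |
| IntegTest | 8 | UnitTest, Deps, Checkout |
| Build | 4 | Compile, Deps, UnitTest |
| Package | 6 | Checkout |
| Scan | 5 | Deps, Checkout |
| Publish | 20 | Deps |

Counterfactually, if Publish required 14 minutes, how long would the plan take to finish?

24

Critical path before the change: Checkout→UnitTest→IntegTest = 6+10+8 = 24 giving 24 minutes.
Publish is off the critical path — its longest chain is 23 minutes, giving 1 of slack.
No other chain overtakes it, so the finish is 24 minutes.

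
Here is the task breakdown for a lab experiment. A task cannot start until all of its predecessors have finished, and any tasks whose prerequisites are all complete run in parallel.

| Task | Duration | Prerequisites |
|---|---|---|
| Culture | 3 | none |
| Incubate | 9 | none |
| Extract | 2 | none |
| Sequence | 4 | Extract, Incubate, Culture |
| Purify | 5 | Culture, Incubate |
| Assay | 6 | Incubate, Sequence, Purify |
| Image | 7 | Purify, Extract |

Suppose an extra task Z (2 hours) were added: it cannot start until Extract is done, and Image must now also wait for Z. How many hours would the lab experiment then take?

21

Originally the lab experiment takes 21 hours.
With Z inserted, Image now waits for max(Purify, Extract, Z).
New critical path: Incubate→Purify→Image = 9+5+7 = 21 ⇒ 21 hours.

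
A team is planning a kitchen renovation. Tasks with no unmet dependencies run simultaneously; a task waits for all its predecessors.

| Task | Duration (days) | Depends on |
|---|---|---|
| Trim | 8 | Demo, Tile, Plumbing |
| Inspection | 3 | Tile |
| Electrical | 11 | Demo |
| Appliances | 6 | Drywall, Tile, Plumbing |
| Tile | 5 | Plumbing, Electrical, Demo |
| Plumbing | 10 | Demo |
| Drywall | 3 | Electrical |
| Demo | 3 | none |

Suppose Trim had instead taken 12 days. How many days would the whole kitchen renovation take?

As given, the longest chain is Demo→Electrical→Tile→Trim = 3+11+5+8 = 27, so the finish is 27 days.
Trim is on the critical path; changing it to 12 makes that path 31 days.
No other chain overtakes it, so the finish is 31 days.

31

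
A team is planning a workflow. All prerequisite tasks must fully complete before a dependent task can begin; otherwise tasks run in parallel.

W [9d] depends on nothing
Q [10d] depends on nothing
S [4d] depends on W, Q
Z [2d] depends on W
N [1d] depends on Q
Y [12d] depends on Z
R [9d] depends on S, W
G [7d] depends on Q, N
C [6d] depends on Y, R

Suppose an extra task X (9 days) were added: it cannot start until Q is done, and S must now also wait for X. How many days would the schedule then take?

Originally the schedule takes 29 days.
With X inserted, S now waits for max(W, Q, X).
New critical path: Q→X→S→R→C = 10+9+4+9+6 = 38 ⇒ 38 days.

38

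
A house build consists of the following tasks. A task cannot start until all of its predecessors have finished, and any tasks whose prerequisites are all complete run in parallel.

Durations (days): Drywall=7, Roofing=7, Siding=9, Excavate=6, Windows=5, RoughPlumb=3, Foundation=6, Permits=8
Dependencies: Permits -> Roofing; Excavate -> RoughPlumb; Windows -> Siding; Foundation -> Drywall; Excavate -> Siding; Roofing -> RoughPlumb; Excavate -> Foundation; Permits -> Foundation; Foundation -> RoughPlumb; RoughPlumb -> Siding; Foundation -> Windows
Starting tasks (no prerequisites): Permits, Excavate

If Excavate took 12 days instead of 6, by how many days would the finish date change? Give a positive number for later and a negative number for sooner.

Critical path before the change: Permits→Foundation→Windows→Siding = 8+6+5+9 = 28 giving 28 days.
Excavate is off the critical path — its longest chain is 26 days, giving 2 of slack.
New critical path: Excavate→Foundation→Windows→Siding = 12+6+5+9 = 32 ⇒ 32 days.
Change in finish: 32 − 28 = +4 days.

4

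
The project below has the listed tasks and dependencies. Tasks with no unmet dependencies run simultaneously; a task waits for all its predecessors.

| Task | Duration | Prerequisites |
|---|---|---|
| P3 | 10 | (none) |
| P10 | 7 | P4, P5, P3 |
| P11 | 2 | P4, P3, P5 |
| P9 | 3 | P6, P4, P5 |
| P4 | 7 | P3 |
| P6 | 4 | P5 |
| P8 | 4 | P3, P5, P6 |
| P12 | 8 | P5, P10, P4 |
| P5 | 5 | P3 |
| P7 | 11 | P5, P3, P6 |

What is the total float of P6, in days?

Critical path: P3→P4→P10→P12 = 10+7+7+8 = 32, so the finish is 32 days.
Longest path through P6: 30 days (earliest finish 19, latest finish 21).
Slack of P6 = 17 − 15 = 2 days.

2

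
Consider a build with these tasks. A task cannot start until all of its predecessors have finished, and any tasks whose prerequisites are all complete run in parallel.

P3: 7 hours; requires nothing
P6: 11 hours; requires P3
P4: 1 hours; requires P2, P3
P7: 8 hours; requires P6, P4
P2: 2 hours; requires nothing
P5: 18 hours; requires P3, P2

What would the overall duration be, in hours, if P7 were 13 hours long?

Actual critical path: P3→P6→P7 = 7+11+8 = 26 ⇒ 26 hours.
Since P7 is critical, the +5 change carries straight to that chain (now 31 hours).
The critical path is still P3→P6→P7; finish is now 31 hours.

31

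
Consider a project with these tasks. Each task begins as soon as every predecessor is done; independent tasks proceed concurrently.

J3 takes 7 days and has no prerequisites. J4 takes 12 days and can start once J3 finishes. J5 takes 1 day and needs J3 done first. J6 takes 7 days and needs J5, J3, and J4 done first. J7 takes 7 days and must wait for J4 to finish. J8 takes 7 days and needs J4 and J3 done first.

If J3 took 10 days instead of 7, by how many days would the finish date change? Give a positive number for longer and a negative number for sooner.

Actual critical path: J3→J4→J6 = 7+12+7 = 26 ⇒ 26 days.
J3 lies on that path, so at 10 days the path becomes 29 days.
That remains the longest chain; total 29 days.
Change in finish: 29 − 26 = +3 days.

3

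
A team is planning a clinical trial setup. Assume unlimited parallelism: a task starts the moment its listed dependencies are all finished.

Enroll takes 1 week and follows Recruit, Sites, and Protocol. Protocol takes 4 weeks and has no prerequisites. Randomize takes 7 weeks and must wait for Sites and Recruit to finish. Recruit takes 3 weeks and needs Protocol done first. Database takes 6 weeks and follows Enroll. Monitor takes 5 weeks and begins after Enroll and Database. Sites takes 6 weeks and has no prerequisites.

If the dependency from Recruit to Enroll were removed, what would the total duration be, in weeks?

Original critical path: Protocol→Recruit→Enroll→Database→Monitor = 4+3+1+6+5 = 19 ⇒ 19 weeks.
Without Recruit→Enroll, Enroll's earliest start moves from 7 to 6.
After: Sites→Enroll→Database→Monitor = 6+1+6+5 = 18 → 18 weeks.

18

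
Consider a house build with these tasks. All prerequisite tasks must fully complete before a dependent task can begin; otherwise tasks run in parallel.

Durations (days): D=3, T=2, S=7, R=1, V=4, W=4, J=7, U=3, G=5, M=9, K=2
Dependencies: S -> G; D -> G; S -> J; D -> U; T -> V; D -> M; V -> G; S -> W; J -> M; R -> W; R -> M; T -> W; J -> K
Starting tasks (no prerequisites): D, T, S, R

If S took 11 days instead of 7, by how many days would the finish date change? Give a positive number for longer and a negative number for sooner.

4

As given, the longest chain is S→J→M = 7+7+9 = 23, so the finish is 23 days.
S lies on that path, so at 11 days the path becomes 27 days.
That remains the longest chain; total 27 days.
Change in finish: 27 − 23 = +4 days.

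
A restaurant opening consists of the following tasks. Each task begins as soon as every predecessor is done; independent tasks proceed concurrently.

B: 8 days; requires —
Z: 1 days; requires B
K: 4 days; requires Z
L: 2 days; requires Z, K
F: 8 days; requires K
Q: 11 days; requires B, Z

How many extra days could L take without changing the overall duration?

6

B→Z→K→F = 8+1+4+8 = 21 sets the makespan at 21 days.
L finishes as early as 15 and must finish by 21.
Float = 21 − 15 = 6.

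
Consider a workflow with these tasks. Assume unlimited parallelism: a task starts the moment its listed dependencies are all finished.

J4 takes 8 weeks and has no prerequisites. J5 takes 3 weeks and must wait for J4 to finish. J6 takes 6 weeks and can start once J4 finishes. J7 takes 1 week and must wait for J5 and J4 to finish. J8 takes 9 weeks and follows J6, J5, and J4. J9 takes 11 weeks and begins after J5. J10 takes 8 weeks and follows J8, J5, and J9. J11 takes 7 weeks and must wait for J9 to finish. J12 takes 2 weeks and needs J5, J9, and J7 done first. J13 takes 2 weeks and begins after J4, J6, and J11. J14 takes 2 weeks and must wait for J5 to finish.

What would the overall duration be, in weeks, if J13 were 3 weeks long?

32

The binding path is J4→J5→J9→J11→J13 = 8+3+11+7+2 = 31; finish at 31 weeks.
J13 is on the critical path; changing it to 3 makes that path 32 weeks.
The critical path is still J4→J5→J9→J11→J13; finish is now 32 weeks.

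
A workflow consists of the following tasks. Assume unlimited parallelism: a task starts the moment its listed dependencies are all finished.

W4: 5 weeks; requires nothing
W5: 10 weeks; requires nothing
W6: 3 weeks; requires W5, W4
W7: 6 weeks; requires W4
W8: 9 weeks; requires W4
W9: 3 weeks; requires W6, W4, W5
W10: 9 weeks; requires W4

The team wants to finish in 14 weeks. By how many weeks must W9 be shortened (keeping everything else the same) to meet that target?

2

Current finish: 16 weeks; target: 14.
W9 is on every critical path, so each week cut from W9 cuts the finish by one (this holds down to a finish of 14).
Need 16 − 14 = 2 weeks off W9 → W9 becomes 1 week, finish becomes 14.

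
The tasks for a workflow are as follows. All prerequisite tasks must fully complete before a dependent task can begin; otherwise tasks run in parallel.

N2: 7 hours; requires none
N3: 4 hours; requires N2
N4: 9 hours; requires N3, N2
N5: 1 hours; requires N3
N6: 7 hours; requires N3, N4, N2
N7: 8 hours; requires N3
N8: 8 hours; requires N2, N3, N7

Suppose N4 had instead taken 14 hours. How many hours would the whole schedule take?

32

The binding path is N2→N3→N4→N6 = 7+4+9+7 = 27; finish at 27 hours.
N4 is on the critical path; changing it to 14 makes that path 32 hours.
That remains the longest chain; total 32 hours.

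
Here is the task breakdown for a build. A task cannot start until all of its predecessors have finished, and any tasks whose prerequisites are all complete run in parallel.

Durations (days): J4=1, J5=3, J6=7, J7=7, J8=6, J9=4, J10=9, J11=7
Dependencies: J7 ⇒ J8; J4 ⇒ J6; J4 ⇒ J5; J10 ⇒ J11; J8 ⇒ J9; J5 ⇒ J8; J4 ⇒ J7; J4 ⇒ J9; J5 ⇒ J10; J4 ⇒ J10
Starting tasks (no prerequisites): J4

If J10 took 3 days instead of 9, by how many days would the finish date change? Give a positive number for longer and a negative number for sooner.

-2

Actual critical path: J4→J5→J10→J11 = 1+3+9+7 = 20 ⇒ 20 days.
Since J10 is critical, the -6 change carries straight to that chain (now 14 days).
New critical path: J4→J7→J8→J9 = 1+7+6+4 = 18 ⇒ 18 days.
Change in finish: 18 − 20 = -2 days.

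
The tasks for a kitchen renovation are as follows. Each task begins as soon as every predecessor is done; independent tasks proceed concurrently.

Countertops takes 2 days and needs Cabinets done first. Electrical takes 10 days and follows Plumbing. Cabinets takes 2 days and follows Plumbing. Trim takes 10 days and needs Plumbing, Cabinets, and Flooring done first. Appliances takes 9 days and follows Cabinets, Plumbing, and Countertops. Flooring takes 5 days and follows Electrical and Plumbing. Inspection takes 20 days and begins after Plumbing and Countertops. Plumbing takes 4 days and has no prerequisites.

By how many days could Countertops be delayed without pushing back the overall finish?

1

Plumbing→Electrical→Flooring→Trim = 4+10+5+10 = 29 sets the makespan at 29 days.
Longest path through Countertops: 28 days (earliest finish 8, latest finish 9).
So Countertops can slip 9 − 8 = 1 day.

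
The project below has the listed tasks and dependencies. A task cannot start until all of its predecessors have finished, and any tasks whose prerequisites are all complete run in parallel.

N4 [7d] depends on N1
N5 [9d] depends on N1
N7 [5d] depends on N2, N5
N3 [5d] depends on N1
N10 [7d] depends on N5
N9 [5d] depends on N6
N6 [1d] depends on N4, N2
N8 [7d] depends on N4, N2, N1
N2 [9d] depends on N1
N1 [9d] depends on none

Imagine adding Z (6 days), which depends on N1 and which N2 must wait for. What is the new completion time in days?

Originally the plan takes 25 days.
With Z inserted, N2 now waits for max(N1, Z).
New critical path: N1→Z→N2→N8 = 9+6+9+7 = 31 ⇒ 31 days.

31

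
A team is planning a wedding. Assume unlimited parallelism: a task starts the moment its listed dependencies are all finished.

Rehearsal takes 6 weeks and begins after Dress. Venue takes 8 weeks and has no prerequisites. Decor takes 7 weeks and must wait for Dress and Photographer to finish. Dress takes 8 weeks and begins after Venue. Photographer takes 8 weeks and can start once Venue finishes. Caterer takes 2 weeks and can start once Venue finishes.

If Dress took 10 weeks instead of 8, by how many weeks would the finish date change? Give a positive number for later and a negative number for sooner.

Actual critical path: Venue→Dress→Decor = 8+8+7 = 23 ⇒ 23 weeks.
Dress lies on that path, so at 10 weeks the path becomes 25 weeks.
No other chain overtakes it, so the finish is 25 weeks.
Change in finish: 25 − 23 = +2 weeks.

2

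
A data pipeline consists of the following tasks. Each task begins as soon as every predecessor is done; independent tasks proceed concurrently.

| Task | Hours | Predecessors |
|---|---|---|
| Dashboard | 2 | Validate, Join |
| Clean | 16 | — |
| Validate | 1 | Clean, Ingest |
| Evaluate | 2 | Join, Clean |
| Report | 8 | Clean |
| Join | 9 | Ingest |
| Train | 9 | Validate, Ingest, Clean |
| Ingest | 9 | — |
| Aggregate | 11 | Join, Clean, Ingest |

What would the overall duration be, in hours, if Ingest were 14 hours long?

Critical path before the change: Ingest→Join→Aggregate = 9+9+11 = 29 giving 29 hours.
Ingest lies on that path, so at 14 hours the path becomes 34 hours.
No other chain overtakes it, so the finish is 34 hours.

34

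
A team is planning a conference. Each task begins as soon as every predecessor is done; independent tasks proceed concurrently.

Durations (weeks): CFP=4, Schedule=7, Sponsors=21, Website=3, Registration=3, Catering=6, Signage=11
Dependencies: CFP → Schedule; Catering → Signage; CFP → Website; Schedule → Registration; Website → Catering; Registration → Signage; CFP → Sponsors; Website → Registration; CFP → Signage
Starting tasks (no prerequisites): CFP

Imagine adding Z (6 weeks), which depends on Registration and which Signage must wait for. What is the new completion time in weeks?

Originally the conference takes 25 weeks.
With Z inserted, Signage now waits for max(Registration, Catering, CFP, Z).
New critical path: CFP→Schedule→Registration→Z→Signage = 4+7+3+6+11 = 31 ⇒ 31 weeks.

31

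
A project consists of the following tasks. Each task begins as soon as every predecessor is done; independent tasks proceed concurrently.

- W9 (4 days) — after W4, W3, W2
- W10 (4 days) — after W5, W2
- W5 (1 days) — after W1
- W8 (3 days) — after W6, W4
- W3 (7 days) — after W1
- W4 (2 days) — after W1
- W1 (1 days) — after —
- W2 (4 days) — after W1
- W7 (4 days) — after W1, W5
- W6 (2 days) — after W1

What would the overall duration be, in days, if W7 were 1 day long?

Actual critical path: W1→W3→W9 = 1+7+4 = 12 ⇒ 12 days.
The longest path through W7 is only 6 days, so W7 has float 6.
No other chain overtakes it, so the finish is 12 days.

12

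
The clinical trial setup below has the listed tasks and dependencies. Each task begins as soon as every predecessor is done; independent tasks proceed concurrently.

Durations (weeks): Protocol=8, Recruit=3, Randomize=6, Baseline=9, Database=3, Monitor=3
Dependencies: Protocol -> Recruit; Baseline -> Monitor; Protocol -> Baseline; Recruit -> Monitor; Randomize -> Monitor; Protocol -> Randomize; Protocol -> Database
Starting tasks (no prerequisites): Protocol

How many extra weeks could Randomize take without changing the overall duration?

3

Critical path: Protocol→Baseline→Monitor = 8+9+3 = 20, so the finish is 20 weeks.
The longest chain containing Randomize totals 17 weeks.
So Randomize can slip 17 − 14 = 3 weeks.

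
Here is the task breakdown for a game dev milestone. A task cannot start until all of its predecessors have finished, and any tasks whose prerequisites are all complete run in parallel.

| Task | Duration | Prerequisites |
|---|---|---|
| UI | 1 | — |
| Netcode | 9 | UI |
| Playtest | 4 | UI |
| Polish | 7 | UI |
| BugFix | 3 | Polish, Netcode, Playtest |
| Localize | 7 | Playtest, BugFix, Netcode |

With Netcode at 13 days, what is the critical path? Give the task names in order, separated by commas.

UI, Netcode, BugFix, Localize

Baseline: UI→Netcode→BugFix→Localize = 1+9+3+7 = 20 → 20 days.
Netcode lies on that path, so at 13 days the path becomes 24 days.
No other chain overtakes it, so the finish is 24 days.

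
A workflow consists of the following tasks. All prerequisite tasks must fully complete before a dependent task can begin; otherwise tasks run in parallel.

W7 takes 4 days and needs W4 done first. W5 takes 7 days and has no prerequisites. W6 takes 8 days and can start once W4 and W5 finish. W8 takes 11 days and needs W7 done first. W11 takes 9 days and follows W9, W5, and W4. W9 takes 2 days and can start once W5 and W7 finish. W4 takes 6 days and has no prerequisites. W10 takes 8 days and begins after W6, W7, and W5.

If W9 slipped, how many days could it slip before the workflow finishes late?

2

The longest chain is W5→W6→W10 = 7+8+8 = 23; overall finish 23 days.
Longest path through W9: 21 days (earliest finish 12, latest finish 14).
So W9 can slip 14 − 12 = 2 days.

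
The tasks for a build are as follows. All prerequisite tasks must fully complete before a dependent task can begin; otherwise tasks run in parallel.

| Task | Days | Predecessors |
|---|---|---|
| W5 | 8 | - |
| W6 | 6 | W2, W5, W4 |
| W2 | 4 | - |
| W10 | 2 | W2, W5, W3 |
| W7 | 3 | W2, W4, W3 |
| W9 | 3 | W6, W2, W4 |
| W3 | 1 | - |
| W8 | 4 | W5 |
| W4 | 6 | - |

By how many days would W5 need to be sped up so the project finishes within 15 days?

Current finish: 17 days; target: 15.
W5 is on every critical path, so each day cut from W5 cuts the finish by one (this holds down to a finish of 15).
Need 17 − 15 = 2 days off W5 → W5 becomes 6 days, finish becomes 15.

2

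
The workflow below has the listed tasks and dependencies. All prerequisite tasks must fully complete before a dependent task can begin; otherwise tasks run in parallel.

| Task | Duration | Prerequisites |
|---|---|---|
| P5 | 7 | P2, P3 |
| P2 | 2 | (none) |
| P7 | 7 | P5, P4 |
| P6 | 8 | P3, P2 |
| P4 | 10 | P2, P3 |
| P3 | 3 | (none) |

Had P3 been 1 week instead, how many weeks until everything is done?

Critical path before the change: P3→P4→P7 = 3+10+7 = 20 giving 20 weeks.
Since P3 is critical, the -2 change carries straight to that chain (now 18 weeks).
Now P2→P4→P7 = 2+10+7 = 19 is longest, so the finish becomes 19 weeks.

19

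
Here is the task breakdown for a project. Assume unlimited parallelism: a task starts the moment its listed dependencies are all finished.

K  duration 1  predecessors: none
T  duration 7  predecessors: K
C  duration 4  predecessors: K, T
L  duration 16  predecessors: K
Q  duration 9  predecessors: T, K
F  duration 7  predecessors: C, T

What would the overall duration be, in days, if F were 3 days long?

As given, the longest chain is K→T→C→F = 1+7+4+7 = 19, so the finish is 19 days.
F lies on that path, so at 3 days the path becomes 15 days.
Now K→T→Q = 1+7+9 = 17 is longest, so the finish becomes 17 days.

17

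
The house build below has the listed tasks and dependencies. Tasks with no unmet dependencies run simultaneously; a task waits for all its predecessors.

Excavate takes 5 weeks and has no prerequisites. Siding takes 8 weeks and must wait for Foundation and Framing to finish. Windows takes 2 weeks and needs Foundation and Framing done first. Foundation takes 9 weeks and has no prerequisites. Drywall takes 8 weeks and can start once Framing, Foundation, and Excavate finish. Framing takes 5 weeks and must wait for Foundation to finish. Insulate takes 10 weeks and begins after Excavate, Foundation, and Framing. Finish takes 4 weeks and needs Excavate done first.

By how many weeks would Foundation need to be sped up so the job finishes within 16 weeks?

Current finish: 24 weeks; target: 16.
Foundation is on every critical path, so each week cut from Foundation cuts the finish by one (this holds down to a finish of 16).
Need 24 − 16 = 8 weeks off Foundation → Foundation becomes 1 week, finish becomes 16.

8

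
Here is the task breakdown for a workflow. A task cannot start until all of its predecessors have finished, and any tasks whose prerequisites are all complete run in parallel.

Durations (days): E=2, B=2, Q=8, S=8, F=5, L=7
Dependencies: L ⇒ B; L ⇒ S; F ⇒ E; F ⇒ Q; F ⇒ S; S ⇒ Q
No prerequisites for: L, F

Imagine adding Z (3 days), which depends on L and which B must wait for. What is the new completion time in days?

23

Originally the plan takes 23 days.
With Z inserted, B now waits for max(L, Z).
New critical path: L→S→Q = 7+8+8 = 23 ⇒ 23 days.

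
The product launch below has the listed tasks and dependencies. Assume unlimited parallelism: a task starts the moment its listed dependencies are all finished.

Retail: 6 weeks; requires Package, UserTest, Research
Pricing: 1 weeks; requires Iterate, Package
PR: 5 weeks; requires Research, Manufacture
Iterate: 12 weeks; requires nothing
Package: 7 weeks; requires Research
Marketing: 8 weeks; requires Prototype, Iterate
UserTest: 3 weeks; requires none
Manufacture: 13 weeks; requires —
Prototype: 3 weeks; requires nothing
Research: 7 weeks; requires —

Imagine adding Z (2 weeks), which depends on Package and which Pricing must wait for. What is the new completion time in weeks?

Originally the product launch takes 20 weeks.
With Z inserted, Pricing now waits for max(Iterate, Package, Z).
New critical path: Research→Package→Retail = 7+7+6 = 20 ⇒ 20 weeks.

20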